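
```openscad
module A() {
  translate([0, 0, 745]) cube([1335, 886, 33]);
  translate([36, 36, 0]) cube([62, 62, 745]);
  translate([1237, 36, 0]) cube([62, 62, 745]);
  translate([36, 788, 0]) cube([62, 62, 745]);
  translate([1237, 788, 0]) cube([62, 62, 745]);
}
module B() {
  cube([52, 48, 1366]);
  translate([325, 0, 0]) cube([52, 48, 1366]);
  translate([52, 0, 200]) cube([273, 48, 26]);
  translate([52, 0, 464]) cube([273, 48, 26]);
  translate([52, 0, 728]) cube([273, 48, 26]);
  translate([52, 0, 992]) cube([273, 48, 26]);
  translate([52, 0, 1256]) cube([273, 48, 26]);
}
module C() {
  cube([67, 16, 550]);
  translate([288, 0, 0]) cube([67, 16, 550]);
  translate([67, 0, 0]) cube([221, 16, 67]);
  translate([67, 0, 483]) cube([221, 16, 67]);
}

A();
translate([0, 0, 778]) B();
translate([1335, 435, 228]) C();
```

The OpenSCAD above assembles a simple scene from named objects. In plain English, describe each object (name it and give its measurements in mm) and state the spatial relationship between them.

A is a rectangular dining table. The top is 1335×886×33 mm with its upper surface at z = 778 mm. It stands on four 62×62 mm square legs, each inset 36 mm from the nearest pair of top edges, running from the floor to the underside of the top.

B is a wooden ladder with two side rails of 52×48 mm section and 1366 mm height, set 377 mm apart overall. Between them run 5 rectangular rungs (48 mm deep, 26 mm thick), front faces flush with the rails' −y face. The bottom of the first rung is 200 mm above the floor and each subsequent rung is 264 mm higher than the one below.

C is a rectangular picture frame lying in the x–z plane (depth along y). The opening is 221 mm wide (x) by 416 mm tall (z), surrounded by a border 67 mm wide on all four sides. The frame is 16 mm deep and is made of two full-height vertical stiles with two horizontal rails fitted between them.

The ladder is on top of the table. The picture frame is beside the table with their tops flush at z = 778.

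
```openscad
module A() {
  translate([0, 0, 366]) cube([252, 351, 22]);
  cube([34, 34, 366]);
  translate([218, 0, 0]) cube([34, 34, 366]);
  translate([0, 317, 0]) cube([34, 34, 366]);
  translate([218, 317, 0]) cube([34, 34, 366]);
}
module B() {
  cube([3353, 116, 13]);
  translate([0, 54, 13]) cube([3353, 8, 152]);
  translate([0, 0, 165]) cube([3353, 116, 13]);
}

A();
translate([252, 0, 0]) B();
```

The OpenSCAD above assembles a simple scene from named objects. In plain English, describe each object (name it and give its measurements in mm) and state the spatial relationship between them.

A is a four-legged stool. The seat is 252×351 mm, 22 mm thick, top at z = 388 mm. It stands on four square legs, each 34×34 mm in cross-section, from z = 0 to the seat underside, each flush with a corner of the seat.

B is an I-beam lying along x, 3353 mm long. Overall section height 178 mm. Two flanges 116 mm wide (y) and 13 mm thick, one on the floor and one at the top; a web 8 mm thick runs between them, centred on the flange width.

The I-beam is against the stool's +x side, with their −y faces flush.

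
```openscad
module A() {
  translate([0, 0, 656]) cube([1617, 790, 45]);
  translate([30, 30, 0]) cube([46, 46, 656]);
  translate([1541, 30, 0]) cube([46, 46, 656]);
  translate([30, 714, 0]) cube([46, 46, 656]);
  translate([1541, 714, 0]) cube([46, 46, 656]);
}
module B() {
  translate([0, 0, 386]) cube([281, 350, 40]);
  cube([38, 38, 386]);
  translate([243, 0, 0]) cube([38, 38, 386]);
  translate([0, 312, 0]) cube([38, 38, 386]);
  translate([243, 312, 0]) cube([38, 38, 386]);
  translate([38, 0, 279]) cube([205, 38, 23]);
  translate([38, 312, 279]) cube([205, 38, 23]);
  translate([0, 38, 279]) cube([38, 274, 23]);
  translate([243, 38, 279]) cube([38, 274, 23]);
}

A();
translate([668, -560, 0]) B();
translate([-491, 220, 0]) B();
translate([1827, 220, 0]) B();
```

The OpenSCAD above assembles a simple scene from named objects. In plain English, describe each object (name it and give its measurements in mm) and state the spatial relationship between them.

A is a rectangular dining table. The top is 1617×790×45 mm with its upper surface at z = 701 mm. It stands on four 46×46 mm square legs, each inset 30 mm from the nearest pair of top edges, running from the floor to the underside of the top.

B is a four-legged stool. The seat is a 281×350×40 mm slab whose top surface is at z = 426 mm; four square legs, each 38×38 mm in cross-section, run from the floor (z = 0) to the underside of the seat, each flush with a corner of the seat. Four stretchers, 38 mm wide and 23 mm tall, connect adjacent legs with their undersides at z = 279 mm, each running between the inner faces of the legs it joins and aligned with the legs' outer faces on the other axis.

Three stools sit around the table at the −y, −x, +x sides.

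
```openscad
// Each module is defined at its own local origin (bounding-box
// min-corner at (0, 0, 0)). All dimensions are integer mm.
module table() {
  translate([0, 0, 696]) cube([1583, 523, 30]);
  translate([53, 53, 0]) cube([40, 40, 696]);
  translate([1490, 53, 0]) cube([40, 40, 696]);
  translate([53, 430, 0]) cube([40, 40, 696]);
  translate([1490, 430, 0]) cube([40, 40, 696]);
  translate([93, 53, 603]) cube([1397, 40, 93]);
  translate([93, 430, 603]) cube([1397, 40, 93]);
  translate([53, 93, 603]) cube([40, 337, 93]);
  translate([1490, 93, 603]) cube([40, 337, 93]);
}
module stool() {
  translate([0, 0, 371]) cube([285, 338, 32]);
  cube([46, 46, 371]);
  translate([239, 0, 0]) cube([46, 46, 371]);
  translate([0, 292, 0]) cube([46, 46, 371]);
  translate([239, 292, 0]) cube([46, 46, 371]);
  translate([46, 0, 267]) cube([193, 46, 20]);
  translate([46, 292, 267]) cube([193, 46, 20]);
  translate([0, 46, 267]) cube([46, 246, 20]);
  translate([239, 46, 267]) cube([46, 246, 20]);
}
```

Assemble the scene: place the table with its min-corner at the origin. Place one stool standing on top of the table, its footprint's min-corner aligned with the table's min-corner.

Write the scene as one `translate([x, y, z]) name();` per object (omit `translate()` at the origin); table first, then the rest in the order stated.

table();
translate([0, 0, 726]) stool();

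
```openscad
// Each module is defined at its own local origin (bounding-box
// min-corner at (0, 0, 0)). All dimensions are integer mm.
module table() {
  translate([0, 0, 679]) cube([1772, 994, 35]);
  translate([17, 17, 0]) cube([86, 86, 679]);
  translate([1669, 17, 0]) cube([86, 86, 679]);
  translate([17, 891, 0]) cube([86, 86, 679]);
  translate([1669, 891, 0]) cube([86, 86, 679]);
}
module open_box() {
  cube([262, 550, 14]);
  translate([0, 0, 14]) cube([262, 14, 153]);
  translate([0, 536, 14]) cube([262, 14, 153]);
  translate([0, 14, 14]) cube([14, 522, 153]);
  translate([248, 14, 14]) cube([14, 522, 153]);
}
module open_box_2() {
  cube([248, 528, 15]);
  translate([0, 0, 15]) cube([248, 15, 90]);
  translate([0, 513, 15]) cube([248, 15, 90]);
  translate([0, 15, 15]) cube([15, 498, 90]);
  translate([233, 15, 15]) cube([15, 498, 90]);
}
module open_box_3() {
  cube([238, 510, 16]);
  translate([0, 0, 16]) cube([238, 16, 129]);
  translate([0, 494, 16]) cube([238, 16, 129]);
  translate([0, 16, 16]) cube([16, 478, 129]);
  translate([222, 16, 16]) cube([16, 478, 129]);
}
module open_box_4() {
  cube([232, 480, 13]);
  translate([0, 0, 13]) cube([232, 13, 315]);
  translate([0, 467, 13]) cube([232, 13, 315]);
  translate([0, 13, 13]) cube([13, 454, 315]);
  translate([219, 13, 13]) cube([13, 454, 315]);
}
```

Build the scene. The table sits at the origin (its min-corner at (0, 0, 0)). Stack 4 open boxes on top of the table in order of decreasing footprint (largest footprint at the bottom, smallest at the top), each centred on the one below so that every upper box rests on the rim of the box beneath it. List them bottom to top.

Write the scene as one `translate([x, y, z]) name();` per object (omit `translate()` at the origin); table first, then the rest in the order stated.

table();
translate([755, 222, 714]) open_box();
translate([762, 233, 881]) open_box_2();
translate([767, 242, 986]) open_box_3();
translate([770, 257, 1131]) open_box_4();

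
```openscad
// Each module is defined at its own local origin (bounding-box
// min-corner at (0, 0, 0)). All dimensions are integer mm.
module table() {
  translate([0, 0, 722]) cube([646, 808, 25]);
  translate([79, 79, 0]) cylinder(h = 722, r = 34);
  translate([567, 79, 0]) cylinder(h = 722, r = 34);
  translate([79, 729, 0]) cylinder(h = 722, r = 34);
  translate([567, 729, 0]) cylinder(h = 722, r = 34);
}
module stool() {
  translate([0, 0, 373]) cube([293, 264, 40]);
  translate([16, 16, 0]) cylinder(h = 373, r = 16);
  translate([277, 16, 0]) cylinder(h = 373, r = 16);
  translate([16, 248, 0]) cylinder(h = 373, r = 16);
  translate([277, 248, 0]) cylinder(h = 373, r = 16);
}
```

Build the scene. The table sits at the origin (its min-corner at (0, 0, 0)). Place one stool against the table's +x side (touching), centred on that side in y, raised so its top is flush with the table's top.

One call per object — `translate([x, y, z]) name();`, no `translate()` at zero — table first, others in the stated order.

table();
translate([646, 272, 334]) stool();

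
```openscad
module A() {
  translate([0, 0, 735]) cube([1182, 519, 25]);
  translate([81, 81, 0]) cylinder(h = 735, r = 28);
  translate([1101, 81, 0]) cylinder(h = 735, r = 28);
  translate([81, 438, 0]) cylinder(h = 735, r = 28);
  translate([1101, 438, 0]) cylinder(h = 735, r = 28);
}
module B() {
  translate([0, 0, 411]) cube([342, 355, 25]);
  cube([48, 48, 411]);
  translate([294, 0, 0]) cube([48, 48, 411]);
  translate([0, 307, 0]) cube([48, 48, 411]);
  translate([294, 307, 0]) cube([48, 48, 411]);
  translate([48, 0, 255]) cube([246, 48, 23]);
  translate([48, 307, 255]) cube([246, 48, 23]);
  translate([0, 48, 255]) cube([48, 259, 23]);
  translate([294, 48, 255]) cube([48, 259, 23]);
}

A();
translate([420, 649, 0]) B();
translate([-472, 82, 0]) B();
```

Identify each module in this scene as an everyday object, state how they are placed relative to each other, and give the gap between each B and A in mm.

A is a table. B is a stool. Two stools sit around the table at the +y, −x sides. The gap between each stool and the table is 130 mm.

Each stool's nearest face is 130 mm from the table's bounding box.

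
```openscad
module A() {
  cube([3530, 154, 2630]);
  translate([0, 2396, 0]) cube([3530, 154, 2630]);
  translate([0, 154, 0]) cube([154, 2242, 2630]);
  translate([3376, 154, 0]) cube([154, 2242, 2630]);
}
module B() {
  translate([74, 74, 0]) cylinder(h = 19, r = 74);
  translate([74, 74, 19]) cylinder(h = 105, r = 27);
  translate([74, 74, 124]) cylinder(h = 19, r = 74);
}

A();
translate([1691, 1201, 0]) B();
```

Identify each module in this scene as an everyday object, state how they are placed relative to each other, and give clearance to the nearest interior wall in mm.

Clearances: x = 1537, y = 1047; minimum 1047 mm.

A is a house frame. B is a spool. The spool sits inside the house frame, centred. The clearance to the nearest interior wall is 1047 mm.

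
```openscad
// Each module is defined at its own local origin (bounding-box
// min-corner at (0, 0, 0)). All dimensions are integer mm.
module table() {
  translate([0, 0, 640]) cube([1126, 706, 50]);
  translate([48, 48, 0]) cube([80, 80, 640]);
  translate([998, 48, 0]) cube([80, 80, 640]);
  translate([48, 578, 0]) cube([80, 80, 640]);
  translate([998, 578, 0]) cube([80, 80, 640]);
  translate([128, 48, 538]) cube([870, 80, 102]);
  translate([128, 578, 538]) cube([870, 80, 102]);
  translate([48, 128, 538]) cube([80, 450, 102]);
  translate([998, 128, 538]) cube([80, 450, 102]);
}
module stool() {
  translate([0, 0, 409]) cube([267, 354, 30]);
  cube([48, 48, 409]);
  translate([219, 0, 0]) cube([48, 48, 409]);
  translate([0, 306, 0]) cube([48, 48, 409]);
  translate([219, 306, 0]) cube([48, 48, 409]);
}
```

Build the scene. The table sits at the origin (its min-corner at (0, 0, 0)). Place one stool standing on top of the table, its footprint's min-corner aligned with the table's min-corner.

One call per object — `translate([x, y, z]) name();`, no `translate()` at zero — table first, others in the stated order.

table();
translate([0, 0, 690]) stool();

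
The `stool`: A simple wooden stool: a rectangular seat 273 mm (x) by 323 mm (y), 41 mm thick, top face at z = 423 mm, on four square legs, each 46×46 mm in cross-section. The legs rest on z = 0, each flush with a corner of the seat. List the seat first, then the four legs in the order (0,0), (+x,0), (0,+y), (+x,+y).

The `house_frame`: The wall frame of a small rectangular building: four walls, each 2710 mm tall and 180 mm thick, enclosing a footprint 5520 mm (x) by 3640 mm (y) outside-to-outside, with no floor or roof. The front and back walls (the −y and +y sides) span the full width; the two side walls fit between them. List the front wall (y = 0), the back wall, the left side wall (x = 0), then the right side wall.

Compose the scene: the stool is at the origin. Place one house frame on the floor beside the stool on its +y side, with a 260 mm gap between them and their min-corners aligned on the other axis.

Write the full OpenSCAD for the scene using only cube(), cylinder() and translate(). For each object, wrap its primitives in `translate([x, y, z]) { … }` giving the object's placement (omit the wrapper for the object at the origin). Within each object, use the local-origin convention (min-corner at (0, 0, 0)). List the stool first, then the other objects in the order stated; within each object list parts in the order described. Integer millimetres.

translate([0, 0, 382]) cube([273, 323, 41]);
cube([46, 46, 382]);
translate([227, 0, 0]) cube([46, 46, 382]);
translate([0, 277, 0]) cube([46, 46, 382]);
translate([227, 277, 0]) cube([46, 46, 382]);
translate([0, 583, 0]) {
  cube([5520, 180, 2710]);
  translate([0, 3460, 0]) cube([5520, 180, 2710]);
  translate([0, 180, 0]) cube([180, 3280, 2710]);
  translate([5340, 180, 0]) cube([180, 3280, 2710]);
}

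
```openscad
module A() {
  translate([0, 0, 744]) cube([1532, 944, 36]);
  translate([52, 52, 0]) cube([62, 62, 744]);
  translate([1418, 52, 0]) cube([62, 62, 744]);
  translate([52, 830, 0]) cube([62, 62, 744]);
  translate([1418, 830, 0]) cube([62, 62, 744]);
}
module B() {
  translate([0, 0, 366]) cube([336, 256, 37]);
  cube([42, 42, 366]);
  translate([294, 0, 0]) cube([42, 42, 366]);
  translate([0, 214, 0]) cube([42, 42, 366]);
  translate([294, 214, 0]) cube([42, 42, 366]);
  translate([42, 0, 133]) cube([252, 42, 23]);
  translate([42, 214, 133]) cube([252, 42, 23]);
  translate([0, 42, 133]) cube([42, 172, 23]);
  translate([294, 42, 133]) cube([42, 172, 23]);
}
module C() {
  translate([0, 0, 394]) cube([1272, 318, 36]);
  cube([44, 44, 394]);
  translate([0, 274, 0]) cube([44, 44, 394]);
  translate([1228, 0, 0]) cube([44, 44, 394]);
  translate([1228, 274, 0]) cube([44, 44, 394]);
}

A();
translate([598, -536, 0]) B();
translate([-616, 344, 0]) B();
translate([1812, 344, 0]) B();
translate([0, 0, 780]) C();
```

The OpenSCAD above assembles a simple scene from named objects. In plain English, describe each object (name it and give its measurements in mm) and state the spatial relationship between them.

A is a table: top 1532 mm (x) × 944 mm (y), 36 mm thick, upper face at z = 780 mm, on four 62×62 mm square legs, each inset 52 mm from the nearest pair of top edges, running from z = 0 to the bottom of the top.

B is a four-legged stool. The seat is 336×256 mm, 37 mm thick, top at z = 403 mm. It stands on four square legs, each 42×42 mm in cross-section, from z = 0 to the seat underside, each flush with a corner of the seat. Four stretchers, 42 mm wide and 23 mm tall, connect adjacent legs with their undersides at z = 133 mm, each running between the inner faces of the legs it joins and aligned with the legs' outer faces on the other axis.

C is a long wooden bench with a 1272 mm (x) × 318 mm (y) seat, 36 mm thick, its top surface 430 mm above the floor. Four 44 mm square legs at the seat corners, flush with the edges, run from z = 0 to the seat underside.

Three stools sit around the table at the −y, −x, +x sides. The bench is on top of the table.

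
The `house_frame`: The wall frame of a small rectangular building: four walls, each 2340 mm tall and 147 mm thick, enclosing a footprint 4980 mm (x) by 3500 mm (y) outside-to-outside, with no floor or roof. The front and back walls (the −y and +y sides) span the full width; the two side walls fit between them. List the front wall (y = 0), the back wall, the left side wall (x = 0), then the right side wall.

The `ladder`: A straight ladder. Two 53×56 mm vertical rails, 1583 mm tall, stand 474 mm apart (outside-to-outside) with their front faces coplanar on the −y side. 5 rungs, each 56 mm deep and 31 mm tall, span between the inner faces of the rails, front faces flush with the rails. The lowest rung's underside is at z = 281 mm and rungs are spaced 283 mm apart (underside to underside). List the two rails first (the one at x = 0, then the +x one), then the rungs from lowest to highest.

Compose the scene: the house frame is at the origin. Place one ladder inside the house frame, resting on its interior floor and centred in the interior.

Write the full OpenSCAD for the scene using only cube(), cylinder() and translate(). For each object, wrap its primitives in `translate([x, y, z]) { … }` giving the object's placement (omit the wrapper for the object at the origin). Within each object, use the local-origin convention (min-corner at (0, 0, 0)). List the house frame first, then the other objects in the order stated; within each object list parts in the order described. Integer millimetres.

cube([4980, 147, 2340]);
translate([0, 3353, 0]) cube([4980, 147, 2340]);
translate([0, 147, 0]) cube([147, 3206, 2340]);
translate([4833, 147, 0]) cube([147, 3206, 2340]);
translate([2253, 1722, 0]) {
  cube([53, 56, 1583]);
  translate([421, 0, 0]) cube([53, 56, 1583]);
  translate([53, 0, 281]) cube([368, 56, 31]);
  translate([53, 0, 564]) cube([368, 56, 31]);
  translate([53, 0, 847]) cube([368, 56, 31]);
  translate([53, 0, 1130]) cube([368, 56, 31]);
  translate([53, 0, 1413]) cube([368, 56, 31]);
}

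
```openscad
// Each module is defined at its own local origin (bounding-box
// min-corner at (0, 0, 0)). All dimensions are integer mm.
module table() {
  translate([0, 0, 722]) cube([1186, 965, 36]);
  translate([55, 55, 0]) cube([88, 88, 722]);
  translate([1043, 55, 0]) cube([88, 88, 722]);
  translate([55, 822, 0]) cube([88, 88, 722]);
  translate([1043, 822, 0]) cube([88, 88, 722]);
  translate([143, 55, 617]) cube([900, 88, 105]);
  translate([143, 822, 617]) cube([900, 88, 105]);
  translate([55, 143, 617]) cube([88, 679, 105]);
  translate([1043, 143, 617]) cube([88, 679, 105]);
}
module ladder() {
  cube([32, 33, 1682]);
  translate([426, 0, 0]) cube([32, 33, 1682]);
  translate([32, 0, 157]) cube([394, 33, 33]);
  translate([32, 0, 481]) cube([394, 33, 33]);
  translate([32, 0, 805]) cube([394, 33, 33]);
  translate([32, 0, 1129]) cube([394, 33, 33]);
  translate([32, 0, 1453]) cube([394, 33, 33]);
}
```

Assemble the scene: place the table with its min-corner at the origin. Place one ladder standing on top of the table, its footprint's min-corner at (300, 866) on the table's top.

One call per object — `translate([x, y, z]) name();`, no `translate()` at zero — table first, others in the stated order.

table();
translate([300, 866, 758]) ladder();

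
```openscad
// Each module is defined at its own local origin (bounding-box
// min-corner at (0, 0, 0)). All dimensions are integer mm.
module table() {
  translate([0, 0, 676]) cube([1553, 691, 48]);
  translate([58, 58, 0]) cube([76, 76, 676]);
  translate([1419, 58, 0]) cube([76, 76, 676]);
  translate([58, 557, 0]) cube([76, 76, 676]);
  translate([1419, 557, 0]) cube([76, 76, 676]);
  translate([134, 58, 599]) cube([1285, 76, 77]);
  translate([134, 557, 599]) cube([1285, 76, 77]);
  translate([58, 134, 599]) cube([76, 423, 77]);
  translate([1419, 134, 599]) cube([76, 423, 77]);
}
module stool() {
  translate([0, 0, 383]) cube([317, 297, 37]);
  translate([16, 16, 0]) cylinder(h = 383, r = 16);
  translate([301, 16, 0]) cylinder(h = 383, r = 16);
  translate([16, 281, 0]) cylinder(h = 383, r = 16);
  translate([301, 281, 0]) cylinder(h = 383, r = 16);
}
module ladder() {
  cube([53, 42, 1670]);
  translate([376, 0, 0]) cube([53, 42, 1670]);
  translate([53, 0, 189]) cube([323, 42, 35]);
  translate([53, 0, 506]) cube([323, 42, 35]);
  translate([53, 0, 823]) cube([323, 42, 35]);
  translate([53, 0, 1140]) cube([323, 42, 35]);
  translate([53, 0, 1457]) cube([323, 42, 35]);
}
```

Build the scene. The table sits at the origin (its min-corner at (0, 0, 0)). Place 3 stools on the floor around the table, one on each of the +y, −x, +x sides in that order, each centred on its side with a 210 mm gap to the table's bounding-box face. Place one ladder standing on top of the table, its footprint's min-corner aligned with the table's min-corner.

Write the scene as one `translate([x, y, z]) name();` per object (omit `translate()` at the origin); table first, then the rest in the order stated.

table();
translate([618, 901, 0]) stool();
translate([-527, 197, 0]) stool();
translate([1763, 197, 0]) stool();
translate([0, 0, 724]) ladder();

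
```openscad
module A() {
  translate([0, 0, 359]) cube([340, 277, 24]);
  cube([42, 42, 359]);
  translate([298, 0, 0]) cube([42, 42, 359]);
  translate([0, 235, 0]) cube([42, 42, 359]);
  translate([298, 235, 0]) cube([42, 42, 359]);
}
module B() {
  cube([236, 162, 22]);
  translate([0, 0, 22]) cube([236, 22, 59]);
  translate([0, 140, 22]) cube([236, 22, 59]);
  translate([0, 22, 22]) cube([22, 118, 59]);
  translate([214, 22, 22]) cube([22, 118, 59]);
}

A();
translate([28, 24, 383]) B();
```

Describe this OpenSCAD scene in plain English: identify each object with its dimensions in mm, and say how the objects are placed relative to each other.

A is a simple wooden stool: a rectangular seat 340 mm (x) by 277 mm (y), 24 mm thick, top face at z = 383 mm, on four square legs, each 42×42 mm in cross-section. The legs rest on z = 0, each flush with a corner of the seat.

B is an open storage box with external size 236×162×81 mm and wall thickness 22 mm (the base is also 22 mm thick). The base covers the whole footprint; the four walls stand on the base, with the y-facing walls full-width and the x-facing walls fitting between their inner faces.

The open box is on top of the stool.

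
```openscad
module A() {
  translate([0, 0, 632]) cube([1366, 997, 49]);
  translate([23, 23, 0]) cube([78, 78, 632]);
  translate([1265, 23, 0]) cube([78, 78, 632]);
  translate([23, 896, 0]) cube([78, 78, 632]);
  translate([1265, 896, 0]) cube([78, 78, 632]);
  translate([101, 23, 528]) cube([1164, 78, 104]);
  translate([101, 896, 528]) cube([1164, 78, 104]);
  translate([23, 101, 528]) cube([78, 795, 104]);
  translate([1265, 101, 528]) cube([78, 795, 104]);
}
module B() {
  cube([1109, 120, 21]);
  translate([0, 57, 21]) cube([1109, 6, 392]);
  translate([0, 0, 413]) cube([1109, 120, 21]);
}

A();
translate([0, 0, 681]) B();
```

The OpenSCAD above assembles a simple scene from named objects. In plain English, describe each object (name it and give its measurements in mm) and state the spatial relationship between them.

A is a table with a 1366×997 mm rectangular top, 49 mm thick, top surface at z = 681 mm, supported by four 78×78 mm square legs, each inset 23 mm from the nearest pair of top edges, running from the floor. Four apron rails, 78 mm thick and 104 mm tall, run between adjacent legs with their top edges flush with the underside of the top and their outer faces flush with the legs' outer faces.

B is an I-beam lying along x, 1109 mm long. Overall section height 434 mm. Two flanges 120 mm wide (y) and 21 mm thick, one on the floor and one at the top; a web 6 mm thick runs between them, centred on the flange width.

The I-beam is on top of the table.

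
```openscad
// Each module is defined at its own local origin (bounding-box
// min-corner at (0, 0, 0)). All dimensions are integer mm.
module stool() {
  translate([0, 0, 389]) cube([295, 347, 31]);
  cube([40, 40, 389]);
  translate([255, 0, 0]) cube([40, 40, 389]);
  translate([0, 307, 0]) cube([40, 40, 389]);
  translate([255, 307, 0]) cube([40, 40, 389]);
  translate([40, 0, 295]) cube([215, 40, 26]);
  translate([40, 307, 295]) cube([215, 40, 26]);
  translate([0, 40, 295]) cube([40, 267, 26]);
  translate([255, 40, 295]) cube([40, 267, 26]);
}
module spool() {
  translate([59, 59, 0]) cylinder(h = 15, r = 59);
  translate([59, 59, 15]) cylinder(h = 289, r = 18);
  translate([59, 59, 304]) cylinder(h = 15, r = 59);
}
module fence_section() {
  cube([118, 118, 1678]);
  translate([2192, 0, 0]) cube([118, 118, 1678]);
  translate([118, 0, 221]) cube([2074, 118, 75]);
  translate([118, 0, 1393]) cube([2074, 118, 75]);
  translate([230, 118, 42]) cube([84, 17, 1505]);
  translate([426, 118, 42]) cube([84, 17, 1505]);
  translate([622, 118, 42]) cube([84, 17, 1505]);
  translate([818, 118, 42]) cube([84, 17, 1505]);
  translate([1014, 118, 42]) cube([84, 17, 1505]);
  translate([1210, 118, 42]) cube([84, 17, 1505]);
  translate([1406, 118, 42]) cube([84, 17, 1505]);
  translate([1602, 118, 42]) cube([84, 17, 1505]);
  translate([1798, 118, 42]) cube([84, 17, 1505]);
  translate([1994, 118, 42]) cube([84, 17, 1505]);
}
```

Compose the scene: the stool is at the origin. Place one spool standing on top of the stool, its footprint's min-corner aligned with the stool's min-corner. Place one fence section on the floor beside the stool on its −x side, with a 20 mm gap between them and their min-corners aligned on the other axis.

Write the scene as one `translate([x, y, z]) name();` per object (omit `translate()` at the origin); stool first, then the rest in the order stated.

stool();
translate([0, 0, 420]) spool();
translate([-2330, 0, 0]) fence_section();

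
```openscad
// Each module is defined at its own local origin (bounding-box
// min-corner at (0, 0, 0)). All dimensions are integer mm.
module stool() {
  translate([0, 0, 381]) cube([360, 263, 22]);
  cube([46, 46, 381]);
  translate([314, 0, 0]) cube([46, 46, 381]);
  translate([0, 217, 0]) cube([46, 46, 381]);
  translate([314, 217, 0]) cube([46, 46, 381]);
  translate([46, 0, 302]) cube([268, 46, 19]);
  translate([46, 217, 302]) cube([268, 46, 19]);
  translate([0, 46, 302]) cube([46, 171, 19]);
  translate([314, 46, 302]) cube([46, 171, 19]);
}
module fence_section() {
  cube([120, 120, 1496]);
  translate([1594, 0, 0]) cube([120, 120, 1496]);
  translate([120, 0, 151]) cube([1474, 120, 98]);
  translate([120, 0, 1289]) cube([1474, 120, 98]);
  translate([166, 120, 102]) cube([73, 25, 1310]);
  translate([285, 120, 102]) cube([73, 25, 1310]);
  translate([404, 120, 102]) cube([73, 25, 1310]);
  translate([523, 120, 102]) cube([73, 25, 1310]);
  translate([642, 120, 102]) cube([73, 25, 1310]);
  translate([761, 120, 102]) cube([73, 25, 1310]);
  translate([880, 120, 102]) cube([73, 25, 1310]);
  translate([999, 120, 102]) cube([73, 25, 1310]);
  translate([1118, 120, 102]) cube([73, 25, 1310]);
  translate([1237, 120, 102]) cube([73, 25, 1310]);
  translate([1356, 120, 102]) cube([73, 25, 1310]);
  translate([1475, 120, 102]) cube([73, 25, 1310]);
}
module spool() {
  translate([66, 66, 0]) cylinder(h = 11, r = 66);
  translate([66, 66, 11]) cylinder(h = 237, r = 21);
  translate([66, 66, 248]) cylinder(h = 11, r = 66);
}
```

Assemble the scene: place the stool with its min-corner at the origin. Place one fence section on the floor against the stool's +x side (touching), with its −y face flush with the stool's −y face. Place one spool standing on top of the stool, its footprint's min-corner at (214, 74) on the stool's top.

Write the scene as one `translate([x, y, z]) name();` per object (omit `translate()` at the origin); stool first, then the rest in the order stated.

stool();
translate([360, 0, 0]) fence_section();
translate([214, 74, 403]) spool();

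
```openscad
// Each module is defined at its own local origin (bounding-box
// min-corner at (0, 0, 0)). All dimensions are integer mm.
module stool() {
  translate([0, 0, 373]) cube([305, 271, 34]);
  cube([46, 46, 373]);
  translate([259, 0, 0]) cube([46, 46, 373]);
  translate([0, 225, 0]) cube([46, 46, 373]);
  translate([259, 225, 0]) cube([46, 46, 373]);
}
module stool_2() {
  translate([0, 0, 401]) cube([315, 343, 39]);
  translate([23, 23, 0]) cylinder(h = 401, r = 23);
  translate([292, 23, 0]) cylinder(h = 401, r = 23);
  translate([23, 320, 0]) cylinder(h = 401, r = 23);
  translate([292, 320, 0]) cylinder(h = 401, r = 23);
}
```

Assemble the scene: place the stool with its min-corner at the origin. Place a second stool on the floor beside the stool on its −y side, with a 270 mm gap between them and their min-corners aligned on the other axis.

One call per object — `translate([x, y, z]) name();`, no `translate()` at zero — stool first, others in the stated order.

stool();
translate([0, -613, 0]) stool_2();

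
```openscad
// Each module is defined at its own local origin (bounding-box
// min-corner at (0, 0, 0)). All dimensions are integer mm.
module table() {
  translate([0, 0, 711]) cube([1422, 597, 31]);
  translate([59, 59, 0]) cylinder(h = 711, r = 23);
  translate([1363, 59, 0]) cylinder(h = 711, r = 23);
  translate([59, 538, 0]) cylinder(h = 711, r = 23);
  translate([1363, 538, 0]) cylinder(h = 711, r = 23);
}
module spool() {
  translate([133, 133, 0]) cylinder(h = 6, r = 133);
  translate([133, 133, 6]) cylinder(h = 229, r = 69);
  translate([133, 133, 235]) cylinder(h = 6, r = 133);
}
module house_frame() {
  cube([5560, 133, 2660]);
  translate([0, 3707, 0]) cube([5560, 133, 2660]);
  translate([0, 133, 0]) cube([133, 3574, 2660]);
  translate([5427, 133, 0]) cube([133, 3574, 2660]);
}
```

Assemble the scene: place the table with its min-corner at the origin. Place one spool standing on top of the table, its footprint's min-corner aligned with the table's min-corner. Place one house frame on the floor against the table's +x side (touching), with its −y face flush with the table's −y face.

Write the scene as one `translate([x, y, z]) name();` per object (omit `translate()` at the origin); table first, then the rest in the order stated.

table();
translate([0, 0, 742]) spool();
translate([1422, 0, 0]) house_frame();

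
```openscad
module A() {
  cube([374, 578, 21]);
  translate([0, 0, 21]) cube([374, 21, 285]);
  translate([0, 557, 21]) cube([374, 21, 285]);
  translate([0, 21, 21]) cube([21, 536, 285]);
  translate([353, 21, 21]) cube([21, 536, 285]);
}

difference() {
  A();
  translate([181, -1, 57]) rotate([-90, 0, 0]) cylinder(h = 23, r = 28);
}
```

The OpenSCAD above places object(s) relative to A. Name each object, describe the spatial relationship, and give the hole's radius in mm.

The subtracted cylinder has r = 28 mm.

A is an open box. The open box has a circular hole through its front wall. The hole's radius is 28 mm.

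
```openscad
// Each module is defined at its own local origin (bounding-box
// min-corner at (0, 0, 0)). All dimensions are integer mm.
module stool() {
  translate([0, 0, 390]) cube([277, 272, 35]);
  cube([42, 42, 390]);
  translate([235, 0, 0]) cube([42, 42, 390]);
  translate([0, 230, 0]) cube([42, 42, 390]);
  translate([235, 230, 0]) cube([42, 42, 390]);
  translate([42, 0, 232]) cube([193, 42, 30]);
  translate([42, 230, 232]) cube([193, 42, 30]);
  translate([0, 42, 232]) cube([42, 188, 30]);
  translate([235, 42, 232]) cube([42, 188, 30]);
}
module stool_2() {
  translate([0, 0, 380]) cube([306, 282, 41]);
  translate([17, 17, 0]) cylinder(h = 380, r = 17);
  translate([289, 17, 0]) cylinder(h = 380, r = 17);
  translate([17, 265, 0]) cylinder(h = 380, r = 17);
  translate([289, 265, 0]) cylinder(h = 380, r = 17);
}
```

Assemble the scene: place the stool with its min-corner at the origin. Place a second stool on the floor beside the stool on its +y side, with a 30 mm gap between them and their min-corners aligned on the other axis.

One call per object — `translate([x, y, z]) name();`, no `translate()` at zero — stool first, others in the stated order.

stool();
translate([0, 302, 0]) stool_2();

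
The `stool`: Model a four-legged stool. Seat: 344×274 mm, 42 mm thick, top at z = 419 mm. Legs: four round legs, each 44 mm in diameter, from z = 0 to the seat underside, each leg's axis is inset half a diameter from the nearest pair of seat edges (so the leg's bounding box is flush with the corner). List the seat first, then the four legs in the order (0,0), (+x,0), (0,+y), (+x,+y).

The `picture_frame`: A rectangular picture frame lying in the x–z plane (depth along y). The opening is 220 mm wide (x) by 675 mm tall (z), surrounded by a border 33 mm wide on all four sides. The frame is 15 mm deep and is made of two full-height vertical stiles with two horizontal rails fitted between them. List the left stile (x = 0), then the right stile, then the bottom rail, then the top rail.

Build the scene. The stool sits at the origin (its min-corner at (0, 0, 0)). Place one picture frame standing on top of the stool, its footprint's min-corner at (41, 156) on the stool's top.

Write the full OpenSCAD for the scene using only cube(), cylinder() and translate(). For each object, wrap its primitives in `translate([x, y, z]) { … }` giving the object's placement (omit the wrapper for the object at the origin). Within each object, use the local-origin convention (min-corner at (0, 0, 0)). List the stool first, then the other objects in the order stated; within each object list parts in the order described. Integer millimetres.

translate([0, 0, 377]) cube([344, 274, 42]);
translate([22, 22, 0]) cylinder(h = 377, r = 22);
translate([322, 22, 0]) cylinder(h = 377, r = 22);
translate([22, 252, 0]) cylinder(h = 377, r = 22);
translate([322, 252, 0]) cylinder(h = 377, r = 22);
translate([41, 156, 419]) {
  cube([33, 15, 741]);
  translate([253, 0, 0]) cube([33, 15, 741]);
  translate([33, 0, 0]) cube([220, 15, 33]);
  translate([33, 0, 708]) cube([220, 15, 33]);
}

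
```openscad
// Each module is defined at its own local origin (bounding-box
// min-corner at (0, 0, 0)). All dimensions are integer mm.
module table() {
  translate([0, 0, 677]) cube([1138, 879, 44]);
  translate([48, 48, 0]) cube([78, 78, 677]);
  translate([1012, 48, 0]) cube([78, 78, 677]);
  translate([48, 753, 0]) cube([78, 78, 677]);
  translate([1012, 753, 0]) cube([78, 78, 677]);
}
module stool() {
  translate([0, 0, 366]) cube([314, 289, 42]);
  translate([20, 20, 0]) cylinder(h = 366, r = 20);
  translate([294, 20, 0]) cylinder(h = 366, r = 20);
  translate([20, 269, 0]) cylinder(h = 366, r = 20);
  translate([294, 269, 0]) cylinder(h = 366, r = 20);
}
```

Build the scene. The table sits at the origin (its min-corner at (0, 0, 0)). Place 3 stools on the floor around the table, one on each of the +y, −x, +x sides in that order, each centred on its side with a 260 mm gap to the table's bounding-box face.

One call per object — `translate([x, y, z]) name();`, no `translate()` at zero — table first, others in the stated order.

table();
translate([412, 1139, 0]) stool();
translate([-574, 295, 0]) stool();
translate([1398, 295, 0]) stool();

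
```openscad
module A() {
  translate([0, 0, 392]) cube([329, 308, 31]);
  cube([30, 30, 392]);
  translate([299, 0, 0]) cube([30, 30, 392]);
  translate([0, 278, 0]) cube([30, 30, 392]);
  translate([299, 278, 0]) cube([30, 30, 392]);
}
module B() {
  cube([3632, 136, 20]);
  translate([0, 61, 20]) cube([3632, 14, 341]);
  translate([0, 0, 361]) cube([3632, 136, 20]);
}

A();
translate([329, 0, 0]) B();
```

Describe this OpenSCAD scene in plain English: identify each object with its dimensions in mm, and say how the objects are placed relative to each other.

A is a simple wooden stool: a rectangular seat 329 mm (x) by 308 mm (y), 31 mm thick, top face at z = 423 mm, on four square legs, each 30×30 mm in cross-section. The legs rest on z = 0, each flush with a corner of the seat.

B is an I-beam lying along x, 3632 mm long. Overall section height 381 mm. Two flanges 136 mm wide (y) and 20 mm thick, one on the floor and one at the top; a web 14 mm thick runs between them, centred on the flange width.

The I-beam is against the stool's +x side, with their −y faces flush.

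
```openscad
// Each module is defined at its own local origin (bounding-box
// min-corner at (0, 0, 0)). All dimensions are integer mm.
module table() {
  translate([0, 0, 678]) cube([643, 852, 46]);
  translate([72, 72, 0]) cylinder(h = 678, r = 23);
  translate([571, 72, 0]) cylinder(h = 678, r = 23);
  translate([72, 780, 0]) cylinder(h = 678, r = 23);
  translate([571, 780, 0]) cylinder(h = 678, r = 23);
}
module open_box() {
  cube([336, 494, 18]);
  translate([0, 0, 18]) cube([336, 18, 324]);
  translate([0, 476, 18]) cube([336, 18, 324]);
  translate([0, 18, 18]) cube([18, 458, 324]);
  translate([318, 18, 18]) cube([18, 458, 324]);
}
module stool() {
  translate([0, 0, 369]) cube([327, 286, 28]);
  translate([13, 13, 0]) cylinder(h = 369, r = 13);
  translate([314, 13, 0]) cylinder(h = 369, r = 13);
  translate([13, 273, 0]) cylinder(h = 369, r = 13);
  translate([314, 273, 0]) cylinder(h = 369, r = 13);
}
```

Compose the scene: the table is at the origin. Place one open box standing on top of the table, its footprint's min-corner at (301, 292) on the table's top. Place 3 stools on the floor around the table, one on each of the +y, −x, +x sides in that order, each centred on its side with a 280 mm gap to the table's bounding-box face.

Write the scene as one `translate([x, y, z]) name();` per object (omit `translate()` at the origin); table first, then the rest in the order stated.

table();
translate([301, 292, 724]) open_box();
translate([158, 1132, 0]) stool();
translate([-607, 283, 0]) stool();
translate([923, 283, 0]) stool();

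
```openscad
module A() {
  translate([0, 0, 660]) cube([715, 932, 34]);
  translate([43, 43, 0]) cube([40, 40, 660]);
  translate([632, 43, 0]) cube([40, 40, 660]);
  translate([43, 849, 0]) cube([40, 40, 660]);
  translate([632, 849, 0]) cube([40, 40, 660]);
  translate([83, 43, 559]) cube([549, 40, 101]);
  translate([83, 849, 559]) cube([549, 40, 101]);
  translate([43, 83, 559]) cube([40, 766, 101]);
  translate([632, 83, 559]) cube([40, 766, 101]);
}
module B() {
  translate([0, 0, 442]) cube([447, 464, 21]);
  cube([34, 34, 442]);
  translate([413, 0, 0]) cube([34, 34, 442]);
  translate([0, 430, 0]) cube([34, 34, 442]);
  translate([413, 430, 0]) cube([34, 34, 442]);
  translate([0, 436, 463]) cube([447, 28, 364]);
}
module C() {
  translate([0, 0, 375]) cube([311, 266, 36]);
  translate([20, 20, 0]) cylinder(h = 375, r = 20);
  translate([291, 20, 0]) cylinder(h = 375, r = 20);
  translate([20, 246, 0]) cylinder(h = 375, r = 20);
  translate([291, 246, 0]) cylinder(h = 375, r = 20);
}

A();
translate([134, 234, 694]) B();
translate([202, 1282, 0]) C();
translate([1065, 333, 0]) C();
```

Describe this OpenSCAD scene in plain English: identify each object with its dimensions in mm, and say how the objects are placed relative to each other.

A is a table with a 715×932 mm rectangular top, 34 mm thick, top surface at z = 694 mm, supported by four 40×40 mm square legs, each inset 43 mm from the nearest pair of top edges, running from the floor. Four apron rails, 40 mm thick and 101 mm tall, run between adjacent legs with their top edges flush with the underside of the top and their outer faces flush with the legs' outer faces.

B is a chair. The seat is a 447×464×21 mm slab with its top at z = 463 mm, on four 34×34 mm corner legs (flush with the seat edges, standing on z = 0). A flat backrest 28 mm thick, 364 mm tall, spans the full seat width and rises from the seat top along its +y edge, rear face flush with the rear of the seat.

C is a four-legged stool. The seat is a 311×266×36 mm slab whose top surface is at z = 411 mm; four round legs, each 40 mm in diameter, run from the floor (z = 0) to the underside of the seat, each leg's axis is inset half a diameter from the nearest pair of seat edges (so the leg's bounding box is flush with the corner).

The chair is on top of the table, centred. Two stools sit around the table at the +y, +x sides.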